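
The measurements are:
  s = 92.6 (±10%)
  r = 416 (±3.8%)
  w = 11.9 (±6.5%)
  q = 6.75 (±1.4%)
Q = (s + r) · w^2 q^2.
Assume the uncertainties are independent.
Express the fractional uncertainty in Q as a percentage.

Let u = s + r = 509. δu = √(δs² + δr²) = √(85.7 + 250) = 18.3, so δu/u = 0.0360.
Q is then a monomial in u, w, q:
δQ/Q = √((δu/u)² + (2·δw/w)² + (2·δq/q)²) = √(0.00130 + 0.0169 + 0.000784) = 0.138

13.8%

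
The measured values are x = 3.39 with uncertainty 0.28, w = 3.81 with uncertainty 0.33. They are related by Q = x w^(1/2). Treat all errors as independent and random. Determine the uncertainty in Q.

For a monomial Q ∝ x, w^(1/2), fractional errors add in quadrature:
  (1·δx/x)² = (1×0.0826)² = 0.00682;  (½·δw/w)² = (0.5×0.0866)² = 0.00188
δQ/Q = √(0.00870) = 0.0933
Q = 6.62, so δQ = 0.0933 × 6.62 = 0.617.

0.617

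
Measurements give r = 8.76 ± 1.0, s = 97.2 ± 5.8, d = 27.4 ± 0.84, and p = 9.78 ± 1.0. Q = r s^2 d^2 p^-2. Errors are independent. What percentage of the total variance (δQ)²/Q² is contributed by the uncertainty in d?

(δQ/Q)² = (1·δr/r)² + (2·δs/s)² + (2·δd/d)² + (-2·δp/p)²
  r term: (1×0.114)² = 0.0130
  s term: (2×0.0597)² = 0.0142
  d term: (2×0.0307)² = 0.00376
  p term: (-2×0.102)² = 0.0418
Total = 0.0729. Share from d = 0.00376/0.0729 = 0.0516.

5.16%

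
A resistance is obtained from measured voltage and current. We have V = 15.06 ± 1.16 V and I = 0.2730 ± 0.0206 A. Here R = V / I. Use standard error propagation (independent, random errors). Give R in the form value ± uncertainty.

55.16 ± 5.95 Ω

Each factor contributes (exponent × relative error)² to (δR/R)²:
  (1·δV/V)² = (1×0.0770)² = 0.00593;  (-1·δI/I)² = (-1×0.0755)² = 0.00569
δR/R = √(0.0116) = 0.108
R = 55.16 Ω, so δR = 0.108 × 55.16 = 5.95 Ω.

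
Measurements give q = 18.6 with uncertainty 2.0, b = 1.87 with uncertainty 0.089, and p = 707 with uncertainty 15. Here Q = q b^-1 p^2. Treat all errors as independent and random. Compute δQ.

Products/powers → add relative errors in quadrature, weighted by exponent:
  (1·δq/q)² = (1×0.108)² = 0.0116;  (-1·δb/b)² = (-1×0.0476)² = 0.00227;  (2·δp/p)² = (2×0.0212)² = 0.00180
δQ/Q = √(0.0156) = 0.125
Q = 4.97e+06, so δQ = 0.125 × 4.97e+06 = 6.22e+05.

6.22e+05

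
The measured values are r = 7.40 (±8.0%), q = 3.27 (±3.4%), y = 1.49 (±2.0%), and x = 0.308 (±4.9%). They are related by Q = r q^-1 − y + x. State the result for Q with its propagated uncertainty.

1.08 ± 0.200

Let p = r·q^-1 = 2.26. δp/p = √((1·δr/r)² + (-1·δq/q)²) = √(0.00640 + 0.00116) = 0.0869, so δp = 0.197.
Q = p − y + x: δQ = √(δp² + δy² + δx²) = √(0.0387 + 0.000888 + 0.000228) = 0.200
Q = 1.08.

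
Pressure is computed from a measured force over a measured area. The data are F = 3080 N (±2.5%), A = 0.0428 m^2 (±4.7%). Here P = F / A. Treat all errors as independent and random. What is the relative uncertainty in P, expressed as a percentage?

Since P is a product/quotient, work with relative uncertainties:
  (1·δF/F)² = (1×0.0250)² = 0.000625;  (-1·δA/A)² = (-1×0.0470)² = 0.00221
δP/P = √(0.00283) = 0.0532

5.32%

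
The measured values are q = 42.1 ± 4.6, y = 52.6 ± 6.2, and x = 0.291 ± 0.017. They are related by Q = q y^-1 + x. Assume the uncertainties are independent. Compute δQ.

0.130

Let p = q·y^-1 = 0.800. δp/p = √((1·δq/q)² + (-1·δy/y)²) = √(0.0119 + 0.0139) = 0.161, so δp = 0.129.
Q = p + x: δQ = √(δp² + δx²) = √(0.0165 + 0.000289) = 0.130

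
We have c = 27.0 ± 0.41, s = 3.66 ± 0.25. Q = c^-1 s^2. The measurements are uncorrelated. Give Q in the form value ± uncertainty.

0.496 ± 0.0682

Each factor contributes (exponent × relative error)² to (δQ/Q)²:
  (-1·δc/c)² = (-1×0.0152)² = 0.000231;  (2·δs/s)² = (2×0.0683)² = 0.0187
δQ/Q = √(0.0189) = 0.137
Q = 0.496, so δQ = 0.137 × 0.496 = 0.0682.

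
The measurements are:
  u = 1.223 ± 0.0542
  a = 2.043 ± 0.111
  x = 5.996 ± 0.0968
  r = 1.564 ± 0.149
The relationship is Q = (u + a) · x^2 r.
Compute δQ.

19.7

Let w = u + a = 3.266. δw = √(δu² + δa²) = √(0.00294 + 0.0123) = 0.124, so δw/w = 0.0378.
Q is then a monomial in w, x, r:
δQ/Q = √((δw/w)² + (2·δx/x)² + (1·δr/r)²) = √(0.00143 + 0.00104 + 0.00908) = 0.107
Q = 183.6, so δQ = 0.107 × 183.6 = 19.7.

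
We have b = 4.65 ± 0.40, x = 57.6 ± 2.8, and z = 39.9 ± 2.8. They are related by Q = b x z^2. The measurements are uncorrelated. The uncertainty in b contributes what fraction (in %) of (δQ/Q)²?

25.1%

(δQ/Q)² = (1·δb/b)² + (1·δx/x)² + (2·δz/z)²
  b term: (1×0.0860)² = 0.00740
  x term: (1×0.0486)² = 0.00236
  z term: (2×0.0702)² = 0.0197
Total = 0.0295. Share from b = 0.00740/0.0295 = 0.251.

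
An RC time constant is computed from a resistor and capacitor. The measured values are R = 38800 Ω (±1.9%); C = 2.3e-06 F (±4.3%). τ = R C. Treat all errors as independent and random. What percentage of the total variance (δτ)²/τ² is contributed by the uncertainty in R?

16.3%

(δτ/τ)² = (1·δR/R)² + (1·δC/C)²
  R term: (1×0.0190)² = 0.000361
  C term: (1×0.0430)² = 0.00185
Total = 0.00221. Share from R = 0.000361/0.00221 = 0.163.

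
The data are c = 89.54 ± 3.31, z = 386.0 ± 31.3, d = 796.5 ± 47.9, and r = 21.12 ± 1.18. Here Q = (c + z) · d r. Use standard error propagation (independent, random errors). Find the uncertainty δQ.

Let u = c + z = 475.5. δu = √(δc² + δz²) = √(11.0 + 980) = 31.5, so δu/u = 0.0662.
Q is then a monomial in u, d, r:
δQ/Q = √((δu/u)² + (1·δd/d)² + (1·δr/r)²) = √(0.00438 + 0.00362 + 0.00312) = 0.105
Q = 8e+06, so δQ = 0.105 × 8e+06 = 8.44e+05.

8.44e+05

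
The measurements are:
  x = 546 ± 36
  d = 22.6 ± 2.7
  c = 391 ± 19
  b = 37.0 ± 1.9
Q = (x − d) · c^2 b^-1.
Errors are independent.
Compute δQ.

Let u = x − d = 523. δu = √(δx² + δd²) = √(1300 + 7.29) = 36.1, so δu/u = 0.0690.
Q is then a monomial in u, c, b:
δQ/Q = √((δu/u)² + (2·δc/c)² + (-1·δb/b)²) = √(0.00476 + 0.00945 + 0.00264) = 0.130
Q = 2.16e+06, so δQ = 0.130 × 2.16e+06 = 2.81e+05.

2.81e+05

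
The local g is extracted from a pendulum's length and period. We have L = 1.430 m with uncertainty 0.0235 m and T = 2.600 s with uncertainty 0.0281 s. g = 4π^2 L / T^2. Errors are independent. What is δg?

Since g is a product/quotient, work with relative uncertainties:
  (1·δL/L)² = (1×0.0164)² = 0.000270;  (-2·δT/T)² = (-2×0.0108)² = 0.000467
δg/g = √(0.000737) = 0.0272
g = 8.351 m/s^2, so δg = 0.0272 × 8.351 = 0.227 m/s^2.

0.227 m/s^2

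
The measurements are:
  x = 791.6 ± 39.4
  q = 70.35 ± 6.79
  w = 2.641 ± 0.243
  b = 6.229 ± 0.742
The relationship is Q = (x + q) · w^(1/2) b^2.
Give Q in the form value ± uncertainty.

54350 ± 13400

Let u = x + q = 862.0. δu = √(δx² + δq²) = √(1550 + 46.1) = 40.0, so δu/u = 0.0464.
Q is then a monomial in u, w, b:
δQ/Q = √((δu/u)² + (½·δw/w)² + (2·δb/b)²) = √(0.00215 + 0.00212 + 0.0568) = 0.247
Q = 54350, so δQ = 0.247 × 54350 = 13400.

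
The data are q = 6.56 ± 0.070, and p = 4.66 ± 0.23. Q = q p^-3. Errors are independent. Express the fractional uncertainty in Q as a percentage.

Products/powers → add relative errors in quadrature, weighted by exponent:
  (1·δq/q)² = (1×0.0107)² = 0.000114;  (-3·δp/p)² = (-3×0.0494)² = 0.0219
δQ/Q = √(0.0220) = 0.148

14.8%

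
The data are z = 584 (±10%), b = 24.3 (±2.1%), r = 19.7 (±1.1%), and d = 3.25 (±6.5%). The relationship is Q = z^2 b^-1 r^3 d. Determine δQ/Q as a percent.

21.4%

Products/powers → add relative errors in quadrature, weighted by exponent:
  (2·δz/z)² = (2×0.100)² = 0.0400;  (-1·δb/b)² = (-1×0.0210)² = 0.000441;  (3·δr/r)² = (3×0.0110)² = 0.00109;  (1·δd/d)² = (1×0.0650)² = 0.00423
δQ/Q = √(0.0458) = 0.214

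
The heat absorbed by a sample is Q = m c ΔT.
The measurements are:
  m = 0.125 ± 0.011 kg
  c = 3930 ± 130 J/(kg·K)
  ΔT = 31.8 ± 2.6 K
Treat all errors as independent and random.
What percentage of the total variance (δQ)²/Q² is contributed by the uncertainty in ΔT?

(δQ/Q)² = (1·δm/m)² + (1·δc/c)² + (1·δΔT/ΔT)²
  m term: (1×0.0880)² = 0.00774
  c term: (1×0.0331)² = 0.00109
  ΔT term: (1×0.0818)² = 0.00668
Total = 0.0155. Share from ΔT = 0.00668/0.0155 = 0.431.

43.1%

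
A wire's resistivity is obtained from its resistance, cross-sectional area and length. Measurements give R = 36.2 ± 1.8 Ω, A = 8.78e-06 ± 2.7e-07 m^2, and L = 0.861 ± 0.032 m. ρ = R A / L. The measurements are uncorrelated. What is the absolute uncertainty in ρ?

2.56e-05 Ω·m

For a monomial ρ ∝ R, A, L^-1, fractional errors add in quadrature:
  (1·δR/R)² = (1×0.0497)² = 0.00247;  (1·δA/A)² = (1×0.0308)² = 0.000946;  (-1·δL/L)² = (-1×0.0372)² = 0.00138
δρ/ρ = √(0.00480) = 0.0693
ρ = 0.000369 Ω·m, so δρ = 0.0693 × 0.000369 = 2.56e-05 Ω·m.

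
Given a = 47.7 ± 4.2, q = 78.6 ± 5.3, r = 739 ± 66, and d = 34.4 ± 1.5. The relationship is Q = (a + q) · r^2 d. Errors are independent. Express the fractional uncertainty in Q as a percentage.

19.2%

Let u = a + q = 126. δu = √(δa² + δq²) = √(17.6 + 28.1) = 6.76, so δu/u = 0.0535.
Q is then a monomial in u, r, d:
δQ/Q = √((δu/u)² + (2·δr/r)² + (1·δd/d)²) = √(0.00287 + 0.0319 + 0.00190) = 0.192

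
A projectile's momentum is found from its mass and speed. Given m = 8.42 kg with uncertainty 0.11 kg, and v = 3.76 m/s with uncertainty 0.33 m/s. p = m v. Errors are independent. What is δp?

Products/powers → add relative errors in quadrature, weighted by exponent:
  (1·δm/m)² = (1×0.0131)² = 0.000171;  (1·δv/v)² = (1×0.0878)² = 0.00770
δp/p = √(0.00787) = 0.0887
p = 31.7 kg·m/s, so δp = 0.0887 × 31.7 = 2.81 kg·m/s.

2.81 kg·m/s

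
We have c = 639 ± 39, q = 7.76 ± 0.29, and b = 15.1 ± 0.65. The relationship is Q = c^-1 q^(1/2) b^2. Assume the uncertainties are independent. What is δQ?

0.107

Since Q is a product/quotient, work with relative uncertainties:
  (-1·δc/c)² = (-1×0.0610)² = 0.00373;  (½·δq/q)² = (0.5×0.0374)² = 0.000349;  (2·δb/b)² = (2×0.0430)² = 0.00741
δQ/Q = √(0.0115) = 0.107
Q = 0.994, so δQ = 0.107 × 0.994 = 0.107.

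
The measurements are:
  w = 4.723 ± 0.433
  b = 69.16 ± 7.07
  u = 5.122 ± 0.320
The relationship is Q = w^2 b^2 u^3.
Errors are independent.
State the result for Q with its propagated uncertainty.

(1.434 ± 0.477) × 10^7

Each factor contributes (exponent × relative error)² to (δQ/Q)²:
  (2·δw/w)² = (2×0.0917)² = 0.0336;  (2·δb/b)² = (2×0.102)² = 0.0418;  (3·δu/u)² = (3×0.0625)² = 0.0351
δQ/Q = √(0.111) = 0.332
Q = 1.434e+07, so δQ = 0.332 × 1.434e+07 = 4.77e+06.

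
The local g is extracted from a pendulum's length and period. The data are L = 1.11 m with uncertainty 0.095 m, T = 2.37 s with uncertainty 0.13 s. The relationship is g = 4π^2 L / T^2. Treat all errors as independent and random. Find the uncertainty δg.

1.09 m/s^2

Products/powers → add relative errors in quadrature, weighted by exponent:
  (1·δL/L)² = (1×0.0856)² = 0.00732;  (-2·δT/T)² = (-2×0.0549)² = 0.0120
δg/g = √(0.0194) = 0.139
g = 7.80 m/s^2, so δg = 0.139 × 7.80 = 1.09 m/s^2.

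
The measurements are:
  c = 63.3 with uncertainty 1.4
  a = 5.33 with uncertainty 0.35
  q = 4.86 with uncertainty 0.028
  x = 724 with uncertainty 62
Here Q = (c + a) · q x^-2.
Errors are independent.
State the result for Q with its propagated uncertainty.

0.000636 ± 0.000110

Let u = c + a = 68.6. δu = √(δc² + δa²) = √(1.96 + 0.122) = 1.44, so δu/u = 0.0210.
Q is then a monomial in u, q, x:
δQ/Q = √((δu/u)² + (1·δq/q)² + (-2·δx/x)²) = √(0.000442 + 3.32e-05 + 0.0293) = 0.173
Q = 0.000636, so δQ = 0.173 × 0.000636 = 0.000110.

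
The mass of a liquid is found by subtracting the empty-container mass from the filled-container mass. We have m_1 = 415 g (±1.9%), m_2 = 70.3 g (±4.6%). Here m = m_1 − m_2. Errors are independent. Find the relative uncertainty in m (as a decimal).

Each term contributes (cᵢ δxᵢ)² to (δm)²:
  (δm_1)² = 62.2;  (δm_2)² = 10.5
δm = √(72.6) = 8.52 g
m = 345 g, so δm/m = 8.52/345 = 0.0247.

0.0247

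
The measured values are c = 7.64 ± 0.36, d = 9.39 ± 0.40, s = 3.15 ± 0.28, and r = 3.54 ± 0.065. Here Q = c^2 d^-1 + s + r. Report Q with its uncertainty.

Let p = c^2·d^-1 = 6.22. δp/p = √((2·δc/c)² + (-1·δd/d)²) = √(0.00888 + 0.00181) = 0.103, so δp = 0.643.
Q = p + s + r: δQ = √(δp² + δs² + δr²) = √(0.413 + 0.0784 + 0.00423) = 0.704
Q = 12.9.

12.9 ± 0.704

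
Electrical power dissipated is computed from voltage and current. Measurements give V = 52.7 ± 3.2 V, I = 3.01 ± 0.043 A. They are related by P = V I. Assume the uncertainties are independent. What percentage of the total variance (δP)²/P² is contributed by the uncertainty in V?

(δP/P)² = (1·δV/V)² + (1·δI/I)²
  V term: (1×0.0607)² = 0.00369
  I term: (1×0.0143)² = 0.000204
Total = 0.00389. Share from V = 0.00369/0.00389 = 0.948.

94.8%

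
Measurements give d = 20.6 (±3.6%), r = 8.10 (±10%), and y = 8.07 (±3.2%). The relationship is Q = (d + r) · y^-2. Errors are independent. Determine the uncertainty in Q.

Let u = d + r = 28.7. δu = √(δd² + δr²) = √(0.550 + 0.656) = 1.10, so δu/u = 0.0383.
Q is then a monomial in u, y:
δQ/Q = √((δu/u)² + (-2·δy/y)²) = √(0.00146 + 0.00410) = 0.0746
Q = 0.441, so δQ = 0.0746 × 0.441 = 0.0329.

0.0329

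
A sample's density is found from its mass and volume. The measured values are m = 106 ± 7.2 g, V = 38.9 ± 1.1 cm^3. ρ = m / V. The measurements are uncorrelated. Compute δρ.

0.200 g/cm^3

Since ρ is a product/quotient, work with relative uncertainties:
  (1·δm/m)² = (1×0.0679)² = 0.00461;  (-1·δV/V)² = (-1×0.0283)² = 0.000800
δρ/ρ = √(0.00541) = 0.0736
ρ = 2.72 g/cm^3, so δρ = 0.0736 × 2.72 = 0.200 g/cm^3.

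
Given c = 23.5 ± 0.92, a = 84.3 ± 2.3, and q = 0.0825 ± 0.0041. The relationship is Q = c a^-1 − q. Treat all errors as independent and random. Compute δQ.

0.0139

Let p = c·a^-1 = 0.279. δp/p = √((1·δc/c)² + (-1·δa/a)²) = √(0.00153 + 0.000744) = 0.0477, so δp = 0.0133.
Q = p − q: δQ = √(δp² + δq²) = √(0.000177 + 1.68e-05) = 0.0139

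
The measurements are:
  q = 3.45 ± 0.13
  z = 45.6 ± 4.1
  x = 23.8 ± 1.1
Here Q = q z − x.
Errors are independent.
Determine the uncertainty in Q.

Let p = q·z = 157. δp/p = √((1·δq/q)² + (1·δz/z)²) = √(0.00142 + 0.00808) = 0.0975, so δp = 15.3.
Q = p − x: δQ = √(δp² + δx²) = √(235 + 1.21) = 15.4

15.4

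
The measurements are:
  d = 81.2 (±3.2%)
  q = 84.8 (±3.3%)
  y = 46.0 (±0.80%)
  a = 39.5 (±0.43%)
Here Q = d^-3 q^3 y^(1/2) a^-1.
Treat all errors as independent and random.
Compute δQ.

0.0270

Each factor contributes (exponent × relative error)² to (δQ/Q)²:
  (-3·δd/d)² = (-3×0.0320)² = 0.00922;  (3·δq/q)² = (3×0.0330)² = 0.00980;  (½·δy/y)² = (0.5×0.00800)² = 1.6e-05;  (-1·δa/a)² = (-1×0.00430)² = 1.85e-05
δQ/Q = √(0.0191) = 0.138
Q = 0.196, so δQ = 0.138 × 0.196 = 0.0270.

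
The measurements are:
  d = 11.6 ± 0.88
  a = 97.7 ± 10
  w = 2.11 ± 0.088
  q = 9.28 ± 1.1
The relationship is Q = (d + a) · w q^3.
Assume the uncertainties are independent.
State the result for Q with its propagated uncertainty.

(1.84 ± 0.681) × 10^5

Let u = d + a = 109. δu = √(δd² + δa²) = √(0.774 + 100) = 10.0, so δu/u = 0.0918.
Q is then a monomial in u, w, q:
δQ/Q = √((δu/u)² + (1·δw/w)² + (3·δq/q)²) = √(0.00844 + 0.00174 + 0.126) = 0.370
Q = 1.84e+05, so δQ = 0.370 × 1.84e+05 = 68100.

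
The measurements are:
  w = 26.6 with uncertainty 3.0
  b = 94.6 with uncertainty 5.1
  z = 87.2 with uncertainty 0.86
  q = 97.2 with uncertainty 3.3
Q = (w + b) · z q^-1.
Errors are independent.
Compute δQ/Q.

Let u = w + b = 121. δu = √(δw² + δb²) = √(9.00 + 26.0) = 5.92, so δu/u = 0.0488.
Q is then a monomial in u, z, q:
δQ/Q = √((δu/u)² + (1·δz/z)² + (-1·δq/q)²) = √(0.00238 + 9.73e-05 + 0.00115) = 0.0603

0.0603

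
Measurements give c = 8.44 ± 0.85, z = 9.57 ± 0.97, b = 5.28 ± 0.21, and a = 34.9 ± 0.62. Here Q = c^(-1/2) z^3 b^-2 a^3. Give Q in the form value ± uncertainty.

Since Q is a product/quotient, work with relative uncertainties:
  (−½·δc/c)² = (-0.5×0.101)² = 0.00254;  (3·δz/z)² = (3×0.101)² = 0.0925;  (-2·δb/b)² = (-2×0.0398)² = 0.00633;  (3·δa/a)² = (3×0.0178)² = 0.00284
δQ/Q = √(0.104) = 0.323
Q = 4.6e+05, so δQ = 0.323 × 4.6e+05 = 1.48e+05.

(4.60 ± 1.48) × 10^5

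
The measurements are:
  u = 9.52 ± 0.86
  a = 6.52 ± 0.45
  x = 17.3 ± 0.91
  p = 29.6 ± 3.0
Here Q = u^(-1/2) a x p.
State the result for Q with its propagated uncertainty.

Each factor contributes (exponent × relative error)² to (δQ/Q)²:
  (−½·δu/u)² = (-0.5×0.0903)² = 0.00204;  (1·δa/a)² = (1×0.0690)² = 0.00476;  (1·δx/x)² = (1×0.0526)² = 0.00277;  (1·δp/p)² = (1×0.101)² = 0.0103
δQ/Q = √(0.0198) = 0.141
Q = 1080, so δQ = 0.141 × 1080 = 152.

1080 ± 152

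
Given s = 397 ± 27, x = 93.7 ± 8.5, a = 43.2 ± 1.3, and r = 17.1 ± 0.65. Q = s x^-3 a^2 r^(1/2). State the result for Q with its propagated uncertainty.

3.72 ± 1.07

Since Q is a product/quotient, work with relative uncertainties:
  (1·δs/s)² = (1×0.0680)² = 0.00463;  (-3·δx/x)² = (-3×0.0907)² = 0.0741;  (2·δa/a)² = (2×0.0301)² = 0.00362;  (½·δr/r)² = (0.5×0.0380)² = 0.000361
δQ/Q = √(0.0827) = 0.288
Q = 3.72, so δQ = 0.288 × 3.72 = 1.07.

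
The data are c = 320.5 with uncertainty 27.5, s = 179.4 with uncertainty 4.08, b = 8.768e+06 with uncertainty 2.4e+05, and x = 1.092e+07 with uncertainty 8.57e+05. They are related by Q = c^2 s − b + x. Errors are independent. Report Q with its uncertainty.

(2.058 ± 0.331) × 10^7

Let p = c^2·s = 1.843e+07. δp/p = √((2·δc/c)² + (1·δs/s)²) = √(0.0294 + 0.000517) = 0.173, so δp = 3.19e+06.
Q = p − b + x: δQ = √(δp² + δb² + δx²) = √(1.02e+13 + 5.76e+10 + 7.34e+11) = 3.31e+06
Q = 2.058e+07.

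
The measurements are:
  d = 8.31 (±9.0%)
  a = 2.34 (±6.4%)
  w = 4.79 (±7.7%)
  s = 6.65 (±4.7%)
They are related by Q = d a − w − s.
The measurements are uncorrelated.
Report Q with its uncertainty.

Let p = d·a = 19.4. δp/p = √((1·δd/d)² + (1·δa/a)²) = √(0.00810 + 0.00410) = 0.110, so δp = 2.15.
Q = p − w − s: δQ = √(δp² + δw² + δs²) = √(4.61 + 0.136 + 0.0977) = 2.20
Q = 8.01.

8.01 ± 2.20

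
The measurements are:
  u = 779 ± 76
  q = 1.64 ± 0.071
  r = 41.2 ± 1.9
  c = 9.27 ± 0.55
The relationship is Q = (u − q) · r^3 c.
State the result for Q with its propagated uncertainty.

(5.04 ± 0.905) × 10^8

Let w = u − q = 777. δw = √(δu² + δq²) = √(5780 + 0.00504) = 76.0, so δw/w = 0.0978.
Q is then a monomial in w, r, c:
δQ/Q = √((δw/w)² + (3·δr/r)² + (1·δc/c)²) = √(0.00956 + 0.0191 + 0.00352) = 0.179
Q = 5.04e+08, so δQ = 0.179 × 5.04e+08 = 9.05e+07.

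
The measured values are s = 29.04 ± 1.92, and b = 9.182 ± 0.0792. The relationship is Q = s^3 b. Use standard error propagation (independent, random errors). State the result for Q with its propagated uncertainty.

224900 ± 44600

Q is a product of powers, so relative uncertainties combine in quadrature:
  (3·δs/s)² = (3×0.0661)² = 0.0393;  (1·δb/b)² = (1×0.00863)² = 7.44e-05
δQ/Q = √(0.0394) = 0.199
Q = 224900, so δQ = 0.199 × 224900 = 44600.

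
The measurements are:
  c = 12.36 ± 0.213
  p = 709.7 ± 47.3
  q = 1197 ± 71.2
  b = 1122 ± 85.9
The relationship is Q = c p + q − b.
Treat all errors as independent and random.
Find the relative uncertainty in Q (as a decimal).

0.0694

Let w = c·p = 8772. δw/w = √((1·δc/c)² + (1·δp/p)²) = √(0.000297 + 0.00444) = 0.0688, so δw = 604.
Q = w + q − b: δQ = √(δw² + δq² + δb²) = √(3.65e+05 + 5070 + 7380) = 614
Q = 8847, so δQ/Q = 614/8847 = 0.0694.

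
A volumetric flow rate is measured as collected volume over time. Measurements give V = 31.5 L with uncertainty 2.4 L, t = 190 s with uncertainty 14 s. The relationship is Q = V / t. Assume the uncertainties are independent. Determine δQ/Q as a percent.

Relative error in a monomial: (δQ/Q)² = Σ (nᵢ · δxᵢ/xᵢ)².
  (1·δV/V)² = (1×0.0762)² = 0.00580;  (-1·δt/t)² = (-1×0.0737)² = 0.00543
δQ/Q = √(0.0112) = 0.106

10.6%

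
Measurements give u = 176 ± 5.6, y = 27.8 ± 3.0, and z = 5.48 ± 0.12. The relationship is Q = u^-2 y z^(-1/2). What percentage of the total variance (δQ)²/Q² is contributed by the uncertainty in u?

25.6%

(δQ/Q)² = (-2·δu/u)² + (1·δy/y)² + (−½·δz/z)²
  u term: (-2×0.0318)² = 0.00405
  y term: (1×0.108)² = 0.0116
  z term: (-0.5×0.0219)² = 0.000120
Total = 0.0158. Share from u = 0.00405/0.0158 = 0.256.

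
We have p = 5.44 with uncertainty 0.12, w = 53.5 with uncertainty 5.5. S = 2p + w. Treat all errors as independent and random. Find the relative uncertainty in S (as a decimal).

0.0855

For a sum/difference, combine absolute errors in quadrature:
  (2·δp)² = 0.0576;  (δw)² = 30.2
δS = √(30.3) = 5.51
S = 64.4, so δS/S = 5.51/64.4 = 0.0855.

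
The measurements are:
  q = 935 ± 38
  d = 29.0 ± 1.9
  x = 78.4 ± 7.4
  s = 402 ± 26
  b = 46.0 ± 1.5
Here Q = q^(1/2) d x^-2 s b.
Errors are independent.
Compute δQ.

For a monomial Q ∝ q^(1/2), d, x^-2, s, b, fractional errors add in quadrature:
  (½·δq/q)² = (0.5×0.0406)² = 0.000413;  (1·δd/d)² = (1×0.0655)² = 0.00429;  (-2·δx/x)² = (-2×0.0944)² = 0.0356;  (1·δs/s)² = (1×0.0647)² = 0.00418;  (1·δb/b)² = (1×0.0326)² = 0.00106
δQ/Q = √(0.0456) = 0.214
Q = 2670, so δQ = 0.214 × 2670 = 570.

570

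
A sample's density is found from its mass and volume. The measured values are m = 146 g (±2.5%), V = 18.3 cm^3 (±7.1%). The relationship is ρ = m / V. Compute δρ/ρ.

Since ρ is a product/quotient, work with relative uncertainties:
  (1·δm/m)² = (1×0.0250)² = 0.000625;  (-1·δV/V)² = (-1×0.0710)² = 0.00504
δρ/ρ = √(0.00567) = 0.0753

0.0753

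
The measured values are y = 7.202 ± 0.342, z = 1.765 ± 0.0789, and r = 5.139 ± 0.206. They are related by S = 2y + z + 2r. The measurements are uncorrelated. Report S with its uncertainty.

Sums and differences: (δS)² = Σ (cᵢ δxᵢ)².
  (2·δy)² = 0.468;  (δz)² = 0.00623;  (2·δr)² = 0.170
δS = √(0.644) = 0.802
S = 26.45.

26.45 ± 0.802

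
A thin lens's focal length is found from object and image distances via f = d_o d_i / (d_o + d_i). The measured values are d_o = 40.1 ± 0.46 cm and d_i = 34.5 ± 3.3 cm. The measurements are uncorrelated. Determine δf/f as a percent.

5.17%

∂f/∂d_o = (d_i/(d_o+d_i))² = 0.214;  ∂f/∂d_i = (d_o/(d_o+d_i))² = 0.289
δf = √((∂f/∂d_o · δd_o)² + (∂f/∂d_i · δd_i)²) = √(0.00968 + 0.909) = 0.959 cm
f = 18.5 cm, so δf/f = 0.959/18.5 = 0.0517.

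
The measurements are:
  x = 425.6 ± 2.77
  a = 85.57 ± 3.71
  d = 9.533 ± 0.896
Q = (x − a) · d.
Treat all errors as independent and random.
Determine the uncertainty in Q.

Let u = x − a = 340.0. δu = √(δx² + δa²) = √(7.67 + 13.8) = 4.63, so δu/u = 0.0136.
Q is then a monomial in u, d:
δQ/Q = √((δu/u)² + (1·δd/d)²) = √(0.000185 + 0.00883) = 0.0950
Q = 3242, so δQ = 0.0950 × 3242 = 308.

308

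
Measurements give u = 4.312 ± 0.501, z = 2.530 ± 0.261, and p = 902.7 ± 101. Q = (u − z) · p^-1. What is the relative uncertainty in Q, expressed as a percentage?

33.6%

Let w = u − z = 1.782. δw = √(δu² + δz²) = √(0.251 + 0.0681) = 0.565, so δw/w = 0.317.
Q is then a monomial in w, p:
δQ/Q = √((δw/w)² + (-1·δp/p)²) = √(0.100 + 0.0125) = 0.336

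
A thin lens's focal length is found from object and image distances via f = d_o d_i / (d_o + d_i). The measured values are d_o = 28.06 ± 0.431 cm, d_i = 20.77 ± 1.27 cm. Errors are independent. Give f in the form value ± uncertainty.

11.94 ± 0.427 cm

∂f/∂d_o = (d_i/(d_o+d_i))² = 0.181;  ∂f/∂d_i = (d_o/(d_o+d_i))² = 0.330
δf = √((∂f/∂d_o · δd_o)² + (∂f/∂d_i · δd_i)²) = √(0.00608 + 0.176) = 0.427 cm
f = 11.94 cm.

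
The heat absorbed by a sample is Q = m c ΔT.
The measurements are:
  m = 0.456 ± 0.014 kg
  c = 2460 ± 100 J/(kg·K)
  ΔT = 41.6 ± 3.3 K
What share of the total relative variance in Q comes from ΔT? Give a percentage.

(δQ/Q)² = (1·δm/m)² + (1·δc/c)² + (1·δΔT/ΔT)²
  m term: (1×0.0307)² = 0.000943
  c term: (1×0.0407)² = 0.00165
  ΔT term: (1×0.0793)² = 0.00629
Total = 0.00889. Share from ΔT = 0.00629/0.00889 = 0.708.

70.8%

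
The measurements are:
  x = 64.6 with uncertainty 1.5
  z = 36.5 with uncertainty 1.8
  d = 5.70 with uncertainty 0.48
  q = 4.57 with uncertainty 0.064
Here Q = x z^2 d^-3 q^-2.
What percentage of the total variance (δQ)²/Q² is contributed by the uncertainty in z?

13.0%

(δQ/Q)² = (1·δx/x)² + (2·δz/z)² + (-3·δd/d)² + (-2·δq/q)²
  x term: (1×0.0232)² = 0.000539
  z term: (2×0.0493)² = 0.00973
  d term: (-3×0.0842)² = 0.0638
  q term: (-2×0.0140)² = 0.000784
Total = 0.0749. Share from z = 0.00973/0.0749 = 0.130.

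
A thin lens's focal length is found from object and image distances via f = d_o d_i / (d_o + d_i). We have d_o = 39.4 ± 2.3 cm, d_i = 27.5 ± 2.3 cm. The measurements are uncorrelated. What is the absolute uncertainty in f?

∂f/∂d_o = (d_i/(d_o+d_i))² = 0.169;  ∂f/∂d_i = (d_o/(d_o+d_i))² = 0.347
δf = √((∂f/∂d_o · δd_o)² + (∂f/∂d_i · δd_i)²) = √(0.151 + 0.636) = 0.887 cm

0.887 cm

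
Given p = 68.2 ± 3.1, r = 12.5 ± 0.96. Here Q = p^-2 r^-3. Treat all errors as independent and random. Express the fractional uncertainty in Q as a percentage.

24.8%

Each factor contributes (exponent × relative error)² to (δQ/Q)²:
  (-2·δp/p)² = (-2×0.0455)² = 0.00826;  (-3·δr/r)² = (-3×0.0768)² = 0.0531
δQ/Q = √(0.0613) = 0.248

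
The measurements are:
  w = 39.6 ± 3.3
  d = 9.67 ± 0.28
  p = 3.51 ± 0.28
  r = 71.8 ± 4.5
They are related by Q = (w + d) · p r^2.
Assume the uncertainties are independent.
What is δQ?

1.45e+05

Let u = w + d = 49.3. δu = √(δw² + δd²) = √(10.9 + 0.0784) = 3.31, so δu/u = 0.0672.
Q is then a monomial in u, p, r:
δQ/Q = √((δu/u)² + (1·δp/p)² + (2·δr/r)²) = √(0.00452 + 0.00636 + 0.0157) = 0.163
Q = 8.92e+05, so δQ = 0.163 × 8.92e+05 = 1.45e+05.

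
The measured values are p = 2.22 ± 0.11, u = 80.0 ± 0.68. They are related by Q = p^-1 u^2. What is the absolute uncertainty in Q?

Q is a product of powers, so relative uncertainties combine in quadrature:
  (-1·δp/p)² = (-1×0.0495)² = 0.00246;  (2·δu/u)² = (2×0.00850)² = 0.000289
δQ/Q = √(0.00274) = 0.0524
Q = 2880, so δQ = 0.0524 × 2880 = 151.

151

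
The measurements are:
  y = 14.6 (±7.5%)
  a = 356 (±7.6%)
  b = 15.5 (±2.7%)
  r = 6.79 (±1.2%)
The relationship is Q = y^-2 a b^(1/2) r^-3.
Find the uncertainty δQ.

0.00362

Since Q is a product/quotient, work with relative uncertainties:
  (-2·δy/y)² = (-2×0.0750)² = 0.0225;  (1·δa/a)² = (1×0.0760)² = 0.00578;  (½·δb/b)² = (0.5×0.0270)² = 0.000182;  (-3·δr/r)² = (-3×0.0120)² = 0.00130
δQ/Q = √(0.0298) = 0.172
Q = 0.0210, so δQ = 0.172 × 0.0210 = 0.00362.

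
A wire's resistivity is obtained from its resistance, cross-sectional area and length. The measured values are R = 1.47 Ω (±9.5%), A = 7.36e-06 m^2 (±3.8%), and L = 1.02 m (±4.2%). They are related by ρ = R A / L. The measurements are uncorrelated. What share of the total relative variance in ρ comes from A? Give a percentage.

(δρ/ρ)² = (1·δR/R)² + (1·δA/A)² + (-1·δL/L)²
  R term: (1×0.0950)² = 0.00903
  A term: (1×0.0380)² = 0.00144
  L term: (-1×0.0420)² = 0.00176
Total = 0.0122. Share from A = 0.00144/0.0122 = 0.118.

11.8%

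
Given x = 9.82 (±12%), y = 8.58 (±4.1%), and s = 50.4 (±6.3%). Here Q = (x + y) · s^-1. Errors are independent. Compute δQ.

0.0335

Let u = x + y = 18.4. δu = √(δx² + δy²) = √(1.39 + 0.124) = 1.23, so δu/u = 0.0668.
Q is then a monomial in u, s:
δQ/Q = √((δu/u)² + (-1·δs/s)²) = √(0.00447 + 0.00397) = 0.0918
Q = 0.365, so δQ = 0.0918 × 0.365 = 0.0335.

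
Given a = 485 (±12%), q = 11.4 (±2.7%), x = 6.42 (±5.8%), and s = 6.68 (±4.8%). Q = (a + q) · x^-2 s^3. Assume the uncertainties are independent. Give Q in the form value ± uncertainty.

Let u = a + q = 496. δu = √(δa² + δq²) = √(3390 + 0.0947) = 58.2, so δu/u = 0.117.
Q is then a monomial in u, x, s:
δQ/Q = √((δu/u)² + (-2·δx/x)² + (3·δs/s)²) = √(0.0137 + 0.0135 + 0.0207) = 0.219
Q = 3590, so δQ = 0.219 × 3590 = 786.

3590 ± 786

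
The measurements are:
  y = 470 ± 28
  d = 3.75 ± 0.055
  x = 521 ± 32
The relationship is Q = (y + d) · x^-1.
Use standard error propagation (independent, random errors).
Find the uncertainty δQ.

0.0775

Let u = y + d = 474. δu = √(δy² + δd²) = √(784 + 0.00302) = 28.0, so δu/u = 0.0591.
Q is then a monomial in u, x:
δQ/Q = √((δu/u)² + (-1·δx/x)²) = √(0.00349 + 0.00377) = 0.0852
Q = 0.909, so δQ = 0.0852 × 0.909 = 0.0775.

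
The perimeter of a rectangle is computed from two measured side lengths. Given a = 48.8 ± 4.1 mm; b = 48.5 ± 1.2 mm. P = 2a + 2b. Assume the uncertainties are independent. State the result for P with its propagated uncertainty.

Absolute uncertainties add in quadrature for a linear combination:
  (2·δa)² = 67.2;  (2·δb)² = 5.76
δP = √(73.0) = 8.54 mm
P = 195 mm.

195 ± 8.54 mm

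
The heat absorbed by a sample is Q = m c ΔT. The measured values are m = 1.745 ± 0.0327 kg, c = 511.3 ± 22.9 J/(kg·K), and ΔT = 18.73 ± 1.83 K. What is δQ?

For a monomial Q ∝ m, c, ΔT, fractional errors add in quadrature:
  (1·δm/m)² = (1×0.0187)² = 0.000351;  (1·δc/c)² = (1×0.0448)² = 0.00201;  (1·δΔT/ΔT)² = (1×0.0977)² = 0.00955
δQ/Q = √(0.0119) = 0.109
Q = 16710 J, so δQ = 0.109 × 16710 = 1820 J.

1820 J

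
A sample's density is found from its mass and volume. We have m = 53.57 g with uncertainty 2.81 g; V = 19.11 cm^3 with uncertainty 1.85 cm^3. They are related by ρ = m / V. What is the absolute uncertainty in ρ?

0.309 g/cm^3

Since ρ is a product/quotient, work with relative uncertainties:
  (1·δm/m)² = (1×0.0525)² = 0.00275;  (-1·δV/V)² = (-1×0.0968)² = 0.00937
δρ/ρ = √(0.0121) = 0.110
ρ = 2.803 g/cm^3, so δρ = 0.110 × 2.803 = 0.309 g/cm^3.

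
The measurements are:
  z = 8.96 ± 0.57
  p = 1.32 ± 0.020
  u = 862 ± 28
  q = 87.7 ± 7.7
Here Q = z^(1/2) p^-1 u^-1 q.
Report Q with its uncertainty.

For a monomial Q ∝ z^(1/2), p^-1, u^-1, q, fractional errors add in quadrature:
  (½·δz/z)² = (0.5×0.0636)² = 0.00101;  (-1·δp/p)² = (-1×0.0152)² = 0.000230;  (-1·δu/u)² = (-1×0.0325)² = 0.00106;  (1·δq/q)² = (1×0.0878)² = 0.00771
δQ/Q = √(0.0100) = 0.100
Q = 0.231, so δQ = 0.100 × 0.231 = 0.0231.

0.231 ± 0.0231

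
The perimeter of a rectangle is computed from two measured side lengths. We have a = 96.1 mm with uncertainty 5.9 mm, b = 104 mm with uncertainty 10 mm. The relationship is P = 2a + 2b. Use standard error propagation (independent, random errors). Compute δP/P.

Absolute uncertainties add in quadrature for a linear combination:
  (2·δa)² = 139;  (2·δb)² = 400
δP = √(539) = 23.2 mm
P = 400 mm, so δP/P = 23.2/400 = 0.0580.

0.0580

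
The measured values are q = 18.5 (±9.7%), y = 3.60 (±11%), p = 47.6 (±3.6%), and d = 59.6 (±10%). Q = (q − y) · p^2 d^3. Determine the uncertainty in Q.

Let u = q − y = 14.9. δu = √(δq² + δy²) = √(3.22 + 0.157) = 1.84, so δu/u = 0.123.
Q is then a monomial in u, p, d:
δQ/Q = √((δu/u)² + (2·δp/p)² + (3·δd/d)²) = √(0.0152 + 0.00518 + 0.0900) = 0.332
Q = 7.15e+09, so δQ = 0.332 × 7.15e+09 = 2.37e+09.

2.37e+09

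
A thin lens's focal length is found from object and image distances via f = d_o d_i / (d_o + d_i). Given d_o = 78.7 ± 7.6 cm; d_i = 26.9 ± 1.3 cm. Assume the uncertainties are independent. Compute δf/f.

∂f/∂d_o = (d_i/(d_o+d_i))² = 0.0649;  ∂f/∂d_i = (d_o/(d_o+d_i))² = 0.555
δf = √((∂f/∂d_o · δd_o)² + (∂f/∂d_i · δd_i)²) = √(0.243 + 0.521) = 0.874 cm
f = 20.0 cm, so δf/f = 0.874/20.0 = 0.0436.

0.0436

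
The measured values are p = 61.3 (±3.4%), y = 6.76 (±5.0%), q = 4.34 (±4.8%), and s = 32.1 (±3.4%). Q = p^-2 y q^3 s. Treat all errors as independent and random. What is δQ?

0.804

Products/powers → add relative errors in quadrature, weighted by exponent:
  (-2·δp/p)² = (-2×0.0340)² = 0.00462;  (1·δy/y)² = (1×0.0500)² = 0.00250;  (3·δq/q)² = (3×0.0480)² = 0.0207;  (1·δs/s)² = (1×0.0340)² = 0.00116
δQ/Q = √(0.0290) = 0.170
Q = 4.72, so δQ = 0.170 × 4.72 = 0.804.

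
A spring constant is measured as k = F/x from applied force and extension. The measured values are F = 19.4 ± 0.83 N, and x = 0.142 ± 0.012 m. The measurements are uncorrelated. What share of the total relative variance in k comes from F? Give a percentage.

20.4%

(δk/k)² = (1·δF/F)² + (-1·δx/x)²
  F term: (1×0.0428)² = 0.00183
  x term: (-1×0.0845)² = 0.00714
Total = 0.00897. Share from F = 0.00183/0.00897 = 0.204.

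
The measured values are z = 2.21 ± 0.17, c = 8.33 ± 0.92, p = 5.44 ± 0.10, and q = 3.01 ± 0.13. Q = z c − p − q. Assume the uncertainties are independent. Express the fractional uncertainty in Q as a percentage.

Let w = z·c = 18.4. δw/w = √((1·δz/z)² + (1·δc/c)²) = √(0.00592 + 0.0122) = 0.135, so δw = 2.48.
Q = w − p − q: δQ = √(δw² + δp² + δq²) = √(6.14 + 0.0100 + 0.0169) = 2.48
Q = 9.96, so δQ/Q = 2.48/9.96 = 0.249.

24.9%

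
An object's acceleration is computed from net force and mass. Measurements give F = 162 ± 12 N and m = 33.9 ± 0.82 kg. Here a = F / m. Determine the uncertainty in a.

0.372 m/s^2

For a monomial a ∝ F, m^-1, fractional errors add in quadrature:
  (1·δF/F)² = (1×0.0741)² = 0.00549;  (-1·δm/m)² = (-1×0.0242)² = 0.000585
δa/a = √(0.00607) = 0.0779
a = 4.78 m/s^2, so δa = 0.0779 × 4.78 = 0.372 m/s^2.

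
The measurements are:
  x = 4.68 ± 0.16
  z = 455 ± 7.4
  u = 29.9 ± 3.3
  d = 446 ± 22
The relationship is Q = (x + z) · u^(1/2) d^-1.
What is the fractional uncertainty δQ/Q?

Let w = x + z = 460. δw = √(δx² + δz²) = √(0.0256 + 54.8) = 7.40, so δw/w = 0.0161.
Q is then a monomial in w, u, d:
δQ/Q = √((δw/w)² + (½·δu/u)² + (-1·δd/d)²) = √(0.000259 + 0.00305 + 0.00243) = 0.0757

0.0757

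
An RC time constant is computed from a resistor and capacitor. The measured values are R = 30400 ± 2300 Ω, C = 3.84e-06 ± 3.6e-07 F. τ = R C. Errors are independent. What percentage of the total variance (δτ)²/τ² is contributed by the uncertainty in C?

60.6%

(δτ/τ)² = (1·δR/R)² + (1·δC/C)²
  R term: (1×0.0757)² = 0.00572
  C term: (1×0.0938)² = 0.00879
Total = 0.0145. Share from C = 0.00879/0.0145 = 0.606.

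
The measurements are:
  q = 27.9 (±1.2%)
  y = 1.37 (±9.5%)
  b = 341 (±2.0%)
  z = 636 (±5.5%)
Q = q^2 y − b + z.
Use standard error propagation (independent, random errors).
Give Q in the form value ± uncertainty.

Let p = q^2·y = 1070. δp/p = √((2·δq/q)² + (1·δy/y)²) = √(0.000576 + 0.00903) = 0.0980, so δp = 104.
Q = p − b + z: δQ = √(δp² + δb² + δz²) = √(10900 + 46.5 + 1220) = 110
Q = 1360.

1360 ± 110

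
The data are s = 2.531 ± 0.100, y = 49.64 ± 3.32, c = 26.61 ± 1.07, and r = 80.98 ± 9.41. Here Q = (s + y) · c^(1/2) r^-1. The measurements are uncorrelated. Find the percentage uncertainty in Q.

Let u = s + y = 52.17. δu = √(δs² + δy²) = √(0.0100 + 11.0) = 3.32, so δu/u = 0.0637.
Q is then a monomial in u, c, r:
δQ/Q = √((δu/u)² + (½·δc/c)² + (-1·δr/r)²) = √(0.00405 + 0.000404 + 0.0135) = 0.134

13.4%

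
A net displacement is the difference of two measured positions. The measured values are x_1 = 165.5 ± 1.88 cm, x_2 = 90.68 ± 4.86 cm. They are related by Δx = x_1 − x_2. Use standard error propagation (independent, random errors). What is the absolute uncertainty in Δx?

5.21 cm

Each term contributes (cᵢ δxᵢ)² to (δΔx)²:
  (δx_1)² = 3.53;  (δx_2)² = 23.6
δΔx = √(27.2) = 5.21 cm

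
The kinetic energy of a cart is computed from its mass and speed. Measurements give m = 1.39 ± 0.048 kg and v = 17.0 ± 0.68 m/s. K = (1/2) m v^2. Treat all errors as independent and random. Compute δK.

17.5 J

For a monomial K ∝ m, v^2, fractional errors add in quadrature:
  (1·δm/m)² = (1×0.0345)² = 0.00119;  (2·δv/v)² = (2×0.0400)² = 0.00640
δK/K = √(0.00759) = 0.0871
K = 201 J, so δK = 0.0871 × 201 = 17.5 J.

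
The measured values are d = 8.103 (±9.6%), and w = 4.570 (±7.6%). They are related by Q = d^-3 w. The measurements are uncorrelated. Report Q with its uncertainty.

0.008590 ± 0.00256

Products/powers → add relative errors in quadrature, weighted by exponent:
  (-3·δd/d)² = (-3×0.0960)² = 0.0829;  (1·δw/w)² = (1×0.0760)² = 0.00578
δQ/Q = √(0.0887) = 0.298
Q = 0.008590, so δQ = 0.298 × 0.008590 = 0.00256.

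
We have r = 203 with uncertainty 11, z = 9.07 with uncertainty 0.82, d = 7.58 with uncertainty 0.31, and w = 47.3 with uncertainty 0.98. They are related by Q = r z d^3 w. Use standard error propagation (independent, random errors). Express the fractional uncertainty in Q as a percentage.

16.3%

Since Q is a product/quotient, work with relative uncertainties:
  (1·δr/r)² = (1×0.0542)² = 0.00294;  (1·δz/z)² = (1×0.0904)² = 0.00817;  (3·δd/d)² = (3×0.0409)² = 0.0151;  (1·δw/w)² = (1×0.0207)² = 0.000429
δQ/Q = √(0.0266) = 0.163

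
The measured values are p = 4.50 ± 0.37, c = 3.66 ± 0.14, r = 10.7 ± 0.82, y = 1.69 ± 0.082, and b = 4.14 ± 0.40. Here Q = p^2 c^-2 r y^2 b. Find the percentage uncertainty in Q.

24.0%

Q is a product of powers, so relative uncertainties combine in quadrature:
  (2·δp/p)² = (2×0.0822)² = 0.0270;  (-2·δc/c)² = (-2×0.0383)² = 0.00585;  (1·δr/r)² = (1×0.0766)² = 0.00587;  (2·δy/y)² = (2×0.0485)² = 0.00942;  (1·δb/b)² = (1×0.0966)² = 0.00934
δQ/Q = √(0.0575) = 0.240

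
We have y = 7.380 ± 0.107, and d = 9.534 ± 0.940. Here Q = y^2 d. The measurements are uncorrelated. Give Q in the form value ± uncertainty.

519.3 ± 53.4

For a monomial Q ∝ y^2, d, fractional errors add in quadrature:
  (2·δy/y)² = (2×0.0145)² = 0.000841;  (1·δd/d)² = (1×0.0986)² = 0.00972
δQ/Q = √(0.0106) = 0.103
Q = 519.3, so δQ = 0.103 × 519.3 = 53.4.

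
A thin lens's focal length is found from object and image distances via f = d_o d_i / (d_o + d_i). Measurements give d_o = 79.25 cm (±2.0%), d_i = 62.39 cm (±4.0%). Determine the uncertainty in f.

0.840 cm

∂f/∂d_o = (d_i/(d_o+d_i))² = 0.194;  ∂f/∂d_i = (d_o/(d_o+d_i))² = 0.313
δf = √((∂f/∂d_o · δd_o)² + (∂f/∂d_i · δd_i)²) = √(0.0946 + 0.610) = 0.840 cm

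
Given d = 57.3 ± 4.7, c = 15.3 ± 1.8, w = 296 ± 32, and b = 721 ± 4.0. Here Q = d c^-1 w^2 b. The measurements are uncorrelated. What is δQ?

6.14e+07

Each factor contributes (exponent × relative error)² to (δQ/Q)²:
  (1·δd/d)² = (1×0.0820)² = 0.00673;  (-1·δc/c)² = (-1×0.118)² = 0.0138;  (2·δw/w)² = (2×0.108)² = 0.0467;  (1·δb/b)² = (1×0.00555)² = 3.08e-05
δQ/Q = √(0.0673) = 0.260
Q = 2.37e+08, so δQ = 0.260 × 2.37e+08 = 6.14e+07.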